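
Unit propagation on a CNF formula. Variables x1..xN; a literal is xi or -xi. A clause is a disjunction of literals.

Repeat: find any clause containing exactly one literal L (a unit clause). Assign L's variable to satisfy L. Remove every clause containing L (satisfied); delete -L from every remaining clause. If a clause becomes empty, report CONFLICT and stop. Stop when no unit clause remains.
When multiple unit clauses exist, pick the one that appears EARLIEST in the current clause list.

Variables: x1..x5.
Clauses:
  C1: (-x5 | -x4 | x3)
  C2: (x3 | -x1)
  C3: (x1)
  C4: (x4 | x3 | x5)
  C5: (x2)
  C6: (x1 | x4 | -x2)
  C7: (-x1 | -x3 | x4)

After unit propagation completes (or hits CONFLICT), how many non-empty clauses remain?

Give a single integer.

unit clause [1] forces x1=T; simplify:
  drop -1 from [3, -1] -> [3]
  drop -1 from [-1, -3, 4] -> [-3, 4]
  satisfied 2 clause(s); 5 remain; assigned so far: [1]
unit clause [3] forces x3=T; simplify:
  drop -3 from [-3, 4] -> [4]
  satisfied 3 clause(s); 2 remain; assigned so far: [1, 3]
unit clause [2] forces x2=T; simplify:
  satisfied 1 clause(s); 1 remain; assigned so far: [1, 2, 3]
unit clause [4] forces x4=T; simplify:
  satisfied 1 clause(s); 0 remain; assigned so far: [1, 2, 3, 4]

Answer: 0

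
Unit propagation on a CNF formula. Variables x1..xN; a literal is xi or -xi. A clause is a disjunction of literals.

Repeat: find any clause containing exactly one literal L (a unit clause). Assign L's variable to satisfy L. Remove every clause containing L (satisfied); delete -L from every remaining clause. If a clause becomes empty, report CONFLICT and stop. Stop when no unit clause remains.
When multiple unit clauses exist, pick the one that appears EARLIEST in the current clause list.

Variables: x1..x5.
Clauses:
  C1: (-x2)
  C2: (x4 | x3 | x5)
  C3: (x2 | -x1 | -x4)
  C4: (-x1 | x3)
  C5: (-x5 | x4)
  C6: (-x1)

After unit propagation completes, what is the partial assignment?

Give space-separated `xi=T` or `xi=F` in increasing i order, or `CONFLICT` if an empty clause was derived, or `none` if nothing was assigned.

Answer: x1=F x2=F

Derivation:
unit clause [-2] forces x2=F; simplify:
  drop 2 from [2, -1, -4] -> [-1, -4]
  satisfied 1 clause(s); 5 remain; assigned so far: [2]
unit clause [-1] forces x1=F; simplify:
  satisfied 3 clause(s); 2 remain; assigned so far: [1, 2]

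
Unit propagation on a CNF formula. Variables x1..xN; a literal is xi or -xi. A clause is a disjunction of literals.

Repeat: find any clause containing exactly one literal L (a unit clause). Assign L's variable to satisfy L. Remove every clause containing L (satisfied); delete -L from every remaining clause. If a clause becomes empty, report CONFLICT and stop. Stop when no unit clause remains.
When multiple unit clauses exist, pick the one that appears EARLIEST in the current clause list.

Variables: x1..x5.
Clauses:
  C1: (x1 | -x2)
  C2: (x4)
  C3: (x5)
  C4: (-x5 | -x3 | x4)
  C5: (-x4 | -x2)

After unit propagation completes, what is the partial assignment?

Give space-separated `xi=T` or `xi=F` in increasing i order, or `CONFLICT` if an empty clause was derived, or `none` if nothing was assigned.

Answer: x2=F x4=T x5=T

Derivation:
unit clause [4] forces x4=T; simplify:
  drop -4 from [-4, -2] -> [-2]
  satisfied 2 clause(s); 3 remain; assigned so far: [4]
unit clause [5] forces x5=T; simplify:
  satisfied 1 clause(s); 2 remain; assigned so far: [4, 5]
unit clause [-2] forces x2=F; simplify:
  satisfied 2 clause(s); 0 remain; assigned so far: [2, 4, 5]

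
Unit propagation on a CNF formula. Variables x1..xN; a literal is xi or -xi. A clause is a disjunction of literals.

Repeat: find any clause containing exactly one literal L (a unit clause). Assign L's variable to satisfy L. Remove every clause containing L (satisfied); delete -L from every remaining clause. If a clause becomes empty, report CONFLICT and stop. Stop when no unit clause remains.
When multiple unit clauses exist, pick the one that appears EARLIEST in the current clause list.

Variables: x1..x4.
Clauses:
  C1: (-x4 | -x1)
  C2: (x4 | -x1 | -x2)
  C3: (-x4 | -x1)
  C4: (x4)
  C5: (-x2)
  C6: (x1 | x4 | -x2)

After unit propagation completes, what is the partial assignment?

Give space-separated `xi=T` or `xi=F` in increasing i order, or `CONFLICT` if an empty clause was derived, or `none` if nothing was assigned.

unit clause [4] forces x4=T; simplify:
  drop -4 from [-4, -1] -> [-1]
  drop -4 from [-4, -1] -> [-1]
  satisfied 3 clause(s); 3 remain; assigned so far: [4]
unit clause [-1] forces x1=F; simplify:
  satisfied 2 clause(s); 1 remain; assigned so far: [1, 4]
unit clause [-2] forces x2=F; simplify:
  satisfied 1 clause(s); 0 remain; assigned so far: [1, 2, 4]

Answer: x1=F x2=F x4=T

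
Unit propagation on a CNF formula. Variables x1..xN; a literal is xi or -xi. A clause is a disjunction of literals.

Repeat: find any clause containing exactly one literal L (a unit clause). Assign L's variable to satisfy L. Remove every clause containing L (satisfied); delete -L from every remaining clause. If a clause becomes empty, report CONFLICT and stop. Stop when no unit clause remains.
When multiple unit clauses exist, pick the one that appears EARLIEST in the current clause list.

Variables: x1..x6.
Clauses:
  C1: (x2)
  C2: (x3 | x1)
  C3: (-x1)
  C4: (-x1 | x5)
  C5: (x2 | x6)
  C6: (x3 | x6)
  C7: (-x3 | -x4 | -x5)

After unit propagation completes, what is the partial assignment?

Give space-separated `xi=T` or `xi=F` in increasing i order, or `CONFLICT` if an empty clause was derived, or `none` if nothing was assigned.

unit clause [2] forces x2=T; simplify:
  satisfied 2 clause(s); 5 remain; assigned so far: [2]
unit clause [-1] forces x1=F; simplify:
  drop 1 from [3, 1] -> [3]
  satisfied 2 clause(s); 3 remain; assigned so far: [1, 2]
unit clause [3] forces x3=T; simplify:
  drop -3 from [-3, -4, -5] -> [-4, -5]
  satisfied 2 clause(s); 1 remain; assigned so far: [1, 2, 3]

Answer: x1=F x2=T x3=T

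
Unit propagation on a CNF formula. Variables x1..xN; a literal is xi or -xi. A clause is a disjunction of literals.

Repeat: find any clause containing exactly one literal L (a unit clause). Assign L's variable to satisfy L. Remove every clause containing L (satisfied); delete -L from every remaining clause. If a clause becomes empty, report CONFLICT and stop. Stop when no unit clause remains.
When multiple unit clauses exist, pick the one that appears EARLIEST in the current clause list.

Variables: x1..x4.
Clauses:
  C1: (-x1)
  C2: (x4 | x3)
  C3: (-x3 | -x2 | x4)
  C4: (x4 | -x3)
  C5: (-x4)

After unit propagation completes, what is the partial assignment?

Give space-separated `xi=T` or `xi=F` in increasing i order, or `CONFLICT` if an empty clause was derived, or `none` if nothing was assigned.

unit clause [-1] forces x1=F; simplify:
  satisfied 1 clause(s); 4 remain; assigned so far: [1]
unit clause [-4] forces x4=F; simplify:
  drop 4 from [4, 3] -> [3]
  drop 4 from [-3, -2, 4] -> [-3, -2]
  drop 4 from [4, -3] -> [-3]
  satisfied 1 clause(s); 3 remain; assigned so far: [1, 4]
unit clause [3] forces x3=T; simplify:
  drop -3 from [-3, -2] -> [-2]
  drop -3 from [-3] -> [] (empty!)
  satisfied 1 clause(s); 2 remain; assigned so far: [1, 3, 4]
CONFLICT (empty clause)

Answer: CONFLICT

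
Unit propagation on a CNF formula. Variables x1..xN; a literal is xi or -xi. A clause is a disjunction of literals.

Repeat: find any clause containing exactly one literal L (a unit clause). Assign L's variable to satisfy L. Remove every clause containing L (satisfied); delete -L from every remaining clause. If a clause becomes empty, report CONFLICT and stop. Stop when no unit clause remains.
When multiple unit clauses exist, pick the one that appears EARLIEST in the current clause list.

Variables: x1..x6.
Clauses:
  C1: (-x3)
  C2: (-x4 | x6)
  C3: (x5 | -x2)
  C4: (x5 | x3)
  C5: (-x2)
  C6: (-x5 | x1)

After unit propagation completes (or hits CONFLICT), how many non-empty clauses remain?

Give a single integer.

Answer: 1

Derivation:
unit clause [-3] forces x3=F; simplify:
  drop 3 from [5, 3] -> [5]
  satisfied 1 clause(s); 5 remain; assigned so far: [3]
unit clause [5] forces x5=T; simplify:
  drop -5 from [-5, 1] -> [1]
  satisfied 2 clause(s); 3 remain; assigned so far: [3, 5]
unit clause [-2] forces x2=F; simplify:
  satisfied 1 clause(s); 2 remain; assigned so far: [2, 3, 5]
unit clause [1] forces x1=T; simplify:
  satisfied 1 clause(s); 1 remain; assigned so far: [1, 2, 3, 5]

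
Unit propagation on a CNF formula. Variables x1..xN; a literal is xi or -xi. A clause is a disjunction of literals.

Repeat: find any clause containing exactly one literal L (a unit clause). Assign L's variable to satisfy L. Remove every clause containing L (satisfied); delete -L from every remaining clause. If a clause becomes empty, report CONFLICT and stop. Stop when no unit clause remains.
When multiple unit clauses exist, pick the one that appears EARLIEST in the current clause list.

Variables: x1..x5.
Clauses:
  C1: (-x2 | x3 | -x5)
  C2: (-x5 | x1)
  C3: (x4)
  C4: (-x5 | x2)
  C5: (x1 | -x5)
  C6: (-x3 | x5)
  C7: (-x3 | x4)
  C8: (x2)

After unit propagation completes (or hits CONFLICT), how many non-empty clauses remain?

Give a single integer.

unit clause [4] forces x4=T; simplify:
  satisfied 2 clause(s); 6 remain; assigned so far: [4]
unit clause [2] forces x2=T; simplify:
  drop -2 from [-2, 3, -5] -> [3, -5]
  satisfied 2 clause(s); 4 remain; assigned so far: [2, 4]

Answer: 4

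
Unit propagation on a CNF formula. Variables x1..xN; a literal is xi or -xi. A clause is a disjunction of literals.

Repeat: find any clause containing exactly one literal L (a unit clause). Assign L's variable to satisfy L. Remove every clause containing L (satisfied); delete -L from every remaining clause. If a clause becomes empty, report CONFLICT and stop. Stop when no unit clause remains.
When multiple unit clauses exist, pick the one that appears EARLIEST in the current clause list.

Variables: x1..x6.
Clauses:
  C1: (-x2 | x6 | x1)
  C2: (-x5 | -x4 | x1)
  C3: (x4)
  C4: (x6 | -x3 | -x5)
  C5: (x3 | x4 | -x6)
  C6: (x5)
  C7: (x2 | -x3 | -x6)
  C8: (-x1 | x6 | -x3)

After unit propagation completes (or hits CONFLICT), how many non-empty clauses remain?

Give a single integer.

Answer: 3

Derivation:
unit clause [4] forces x4=T; simplify:
  drop -4 from [-5, -4, 1] -> [-5, 1]
  satisfied 2 clause(s); 6 remain; assigned so far: [4]
unit clause [5] forces x5=T; simplify:
  drop -5 from [-5, 1] -> [1]
  drop -5 from [6, -3, -5] -> [6, -3]
  satisfied 1 clause(s); 5 remain; assigned so far: [4, 5]
unit clause [1] forces x1=T; simplify:
  drop -1 from [-1, 6, -3] -> [6, -3]
  satisfied 2 clause(s); 3 remain; assigned so far: [1, 4, 5]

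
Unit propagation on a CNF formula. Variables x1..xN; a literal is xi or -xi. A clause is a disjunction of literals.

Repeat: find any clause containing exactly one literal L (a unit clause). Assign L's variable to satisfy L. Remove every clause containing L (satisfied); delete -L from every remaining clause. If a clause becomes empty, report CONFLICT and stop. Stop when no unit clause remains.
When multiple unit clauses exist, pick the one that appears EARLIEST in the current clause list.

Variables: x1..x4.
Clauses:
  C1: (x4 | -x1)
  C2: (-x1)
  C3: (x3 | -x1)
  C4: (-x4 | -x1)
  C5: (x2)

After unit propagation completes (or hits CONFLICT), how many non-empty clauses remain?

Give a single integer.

Answer: 0

Derivation:
unit clause [-1] forces x1=F; simplify:
  satisfied 4 clause(s); 1 remain; assigned so far: [1]
unit clause [2] forces x2=T; simplify:
  satisfied 1 clause(s); 0 remain; assigned so far: [1, 2]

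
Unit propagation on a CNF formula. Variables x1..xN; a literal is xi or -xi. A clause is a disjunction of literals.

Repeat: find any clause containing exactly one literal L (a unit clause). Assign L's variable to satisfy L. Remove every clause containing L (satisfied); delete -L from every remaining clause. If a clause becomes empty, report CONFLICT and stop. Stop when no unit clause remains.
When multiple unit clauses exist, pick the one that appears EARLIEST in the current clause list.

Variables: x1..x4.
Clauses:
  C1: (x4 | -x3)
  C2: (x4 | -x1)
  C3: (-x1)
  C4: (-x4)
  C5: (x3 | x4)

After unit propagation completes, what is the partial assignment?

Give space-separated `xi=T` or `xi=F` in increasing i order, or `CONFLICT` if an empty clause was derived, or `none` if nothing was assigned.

unit clause [-1] forces x1=F; simplify:
  satisfied 2 clause(s); 3 remain; assigned so far: [1]
unit clause [-4] forces x4=F; simplify:
  drop 4 from [4, -3] -> [-3]
  drop 4 from [3, 4] -> [3]
  satisfied 1 clause(s); 2 remain; assigned so far: [1, 4]
unit clause [-3] forces x3=F; simplify:
  drop 3 from [3] -> [] (empty!)
  satisfied 1 clause(s); 1 remain; assigned so far: [1, 3, 4]
CONFLICT (empty clause)

Answer: CONFLICT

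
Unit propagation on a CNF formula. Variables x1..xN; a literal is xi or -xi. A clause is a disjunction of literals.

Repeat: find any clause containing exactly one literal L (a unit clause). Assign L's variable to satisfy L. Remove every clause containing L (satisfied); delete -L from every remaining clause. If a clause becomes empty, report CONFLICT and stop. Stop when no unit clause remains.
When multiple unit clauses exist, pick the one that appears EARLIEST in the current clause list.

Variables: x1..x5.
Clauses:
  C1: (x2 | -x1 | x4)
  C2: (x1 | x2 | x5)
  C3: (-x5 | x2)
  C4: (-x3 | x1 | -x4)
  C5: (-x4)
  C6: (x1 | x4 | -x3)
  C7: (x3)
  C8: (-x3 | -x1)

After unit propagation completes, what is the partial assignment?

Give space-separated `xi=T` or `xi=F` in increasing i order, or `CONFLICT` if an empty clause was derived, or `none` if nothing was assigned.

unit clause [-4] forces x4=F; simplify:
  drop 4 from [2, -1, 4] -> [2, -1]
  drop 4 from [1, 4, -3] -> [1, -3]
  satisfied 2 clause(s); 6 remain; assigned so far: [4]
unit clause [3] forces x3=T; simplify:
  drop -3 from [1, -3] -> [1]
  drop -3 from [-3, -1] -> [-1]
  satisfied 1 clause(s); 5 remain; assigned so far: [3, 4]
unit clause [1] forces x1=T; simplify:
  drop -1 from [2, -1] -> [2]
  drop -1 from [-1] -> [] (empty!)
  satisfied 2 clause(s); 3 remain; assigned so far: [1, 3, 4]
CONFLICT (empty clause)

Answer: CONFLICT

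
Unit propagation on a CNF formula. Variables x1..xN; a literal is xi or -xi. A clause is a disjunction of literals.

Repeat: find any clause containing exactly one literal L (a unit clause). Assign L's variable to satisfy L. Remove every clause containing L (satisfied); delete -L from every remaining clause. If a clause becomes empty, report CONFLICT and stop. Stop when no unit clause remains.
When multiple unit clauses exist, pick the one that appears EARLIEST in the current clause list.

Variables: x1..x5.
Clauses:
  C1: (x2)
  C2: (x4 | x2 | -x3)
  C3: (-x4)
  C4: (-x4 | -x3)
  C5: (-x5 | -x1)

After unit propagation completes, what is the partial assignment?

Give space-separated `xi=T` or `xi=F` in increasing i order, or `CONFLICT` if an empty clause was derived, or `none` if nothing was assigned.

unit clause [2] forces x2=T; simplify:
  satisfied 2 clause(s); 3 remain; assigned so far: [2]
unit clause [-4] forces x4=F; simplify:
  satisfied 2 clause(s); 1 remain; assigned so far: [2, 4]

Answer: x2=T x4=F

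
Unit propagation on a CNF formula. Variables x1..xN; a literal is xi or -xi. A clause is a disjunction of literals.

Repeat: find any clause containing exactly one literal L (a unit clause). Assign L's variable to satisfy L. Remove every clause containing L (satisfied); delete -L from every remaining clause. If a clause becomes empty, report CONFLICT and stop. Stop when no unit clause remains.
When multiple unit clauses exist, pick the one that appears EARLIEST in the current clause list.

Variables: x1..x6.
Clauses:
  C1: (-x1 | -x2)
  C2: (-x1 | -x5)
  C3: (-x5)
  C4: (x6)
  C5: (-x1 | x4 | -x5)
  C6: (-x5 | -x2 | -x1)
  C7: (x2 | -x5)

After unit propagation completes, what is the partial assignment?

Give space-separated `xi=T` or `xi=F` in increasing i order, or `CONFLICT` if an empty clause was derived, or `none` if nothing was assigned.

Answer: x5=F x6=T

Derivation:
unit clause [-5] forces x5=F; simplify:
  satisfied 5 clause(s); 2 remain; assigned so far: [5]
unit clause [6] forces x6=T; simplify:
  satisfied 1 clause(s); 1 remain; assigned so far: [5, 6]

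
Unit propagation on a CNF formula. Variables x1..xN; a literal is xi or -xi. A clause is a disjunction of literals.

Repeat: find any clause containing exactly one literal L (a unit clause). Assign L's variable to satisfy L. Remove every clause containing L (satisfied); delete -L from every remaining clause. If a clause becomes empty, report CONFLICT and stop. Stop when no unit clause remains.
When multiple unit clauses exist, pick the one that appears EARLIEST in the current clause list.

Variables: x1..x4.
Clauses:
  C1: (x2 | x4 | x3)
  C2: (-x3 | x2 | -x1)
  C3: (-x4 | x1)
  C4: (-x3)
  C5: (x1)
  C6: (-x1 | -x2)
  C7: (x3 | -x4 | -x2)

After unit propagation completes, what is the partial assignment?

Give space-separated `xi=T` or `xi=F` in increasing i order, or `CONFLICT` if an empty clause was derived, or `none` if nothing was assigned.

unit clause [-3] forces x3=F; simplify:
  drop 3 from [2, 4, 3] -> [2, 4]
  drop 3 from [3, -4, -2] -> [-4, -2]
  satisfied 2 clause(s); 5 remain; assigned so far: [3]
unit clause [1] forces x1=T; simplify:
  drop -1 from [-1, -2] -> [-2]
  satisfied 2 clause(s); 3 remain; assigned so far: [1, 3]
unit clause [-2] forces x2=F; simplify:
  drop 2 from [2, 4] -> [4]
  satisfied 2 clause(s); 1 remain; assigned so far: [1, 2, 3]
unit clause [4] forces x4=T; simplify:
  satisfied 1 clause(s); 0 remain; assigned so far: [1, 2, 3, 4]

Answer: x1=T x2=F x3=F x4=T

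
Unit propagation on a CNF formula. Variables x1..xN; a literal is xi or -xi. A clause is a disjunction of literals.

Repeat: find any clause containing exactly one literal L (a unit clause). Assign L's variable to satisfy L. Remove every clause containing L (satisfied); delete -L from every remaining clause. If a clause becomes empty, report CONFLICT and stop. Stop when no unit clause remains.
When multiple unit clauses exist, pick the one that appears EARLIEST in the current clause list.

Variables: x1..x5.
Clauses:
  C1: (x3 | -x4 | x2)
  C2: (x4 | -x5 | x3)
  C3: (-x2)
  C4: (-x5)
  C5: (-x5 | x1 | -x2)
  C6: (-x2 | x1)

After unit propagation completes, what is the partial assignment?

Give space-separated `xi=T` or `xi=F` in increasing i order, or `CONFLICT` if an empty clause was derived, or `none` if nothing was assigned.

Answer: x2=F x5=F

Derivation:
unit clause [-2] forces x2=F; simplify:
  drop 2 from [3, -4, 2] -> [3, -4]
  satisfied 3 clause(s); 3 remain; assigned so far: [2]
unit clause [-5] forces x5=F; simplify:
  satisfied 2 clause(s); 1 remain; assigned so far: [2, 5]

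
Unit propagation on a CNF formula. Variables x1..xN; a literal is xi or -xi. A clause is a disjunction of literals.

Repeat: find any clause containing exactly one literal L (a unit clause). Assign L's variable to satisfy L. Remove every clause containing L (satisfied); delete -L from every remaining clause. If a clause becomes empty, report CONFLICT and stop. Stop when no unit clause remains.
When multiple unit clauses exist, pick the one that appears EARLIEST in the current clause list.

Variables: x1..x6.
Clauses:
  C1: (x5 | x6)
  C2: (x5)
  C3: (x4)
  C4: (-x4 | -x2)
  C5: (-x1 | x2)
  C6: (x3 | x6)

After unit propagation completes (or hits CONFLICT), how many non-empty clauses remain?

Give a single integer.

Answer: 1

Derivation:
unit clause [5] forces x5=T; simplify:
  satisfied 2 clause(s); 4 remain; assigned so far: [5]
unit clause [4] forces x4=T; simplify:
  drop -4 from [-4, -2] -> [-2]
  satisfied 1 clause(s); 3 remain; assigned so far: [4, 5]
unit clause [-2] forces x2=F; simplify:
  drop 2 from [-1, 2] -> [-1]
  satisfied 1 clause(s); 2 remain; assigned so far: [2, 4, 5]
unit clause [-1] forces x1=F; simplify:
  satisfied 1 clause(s); 1 remain; assigned so far: [1, 2, 4, 5]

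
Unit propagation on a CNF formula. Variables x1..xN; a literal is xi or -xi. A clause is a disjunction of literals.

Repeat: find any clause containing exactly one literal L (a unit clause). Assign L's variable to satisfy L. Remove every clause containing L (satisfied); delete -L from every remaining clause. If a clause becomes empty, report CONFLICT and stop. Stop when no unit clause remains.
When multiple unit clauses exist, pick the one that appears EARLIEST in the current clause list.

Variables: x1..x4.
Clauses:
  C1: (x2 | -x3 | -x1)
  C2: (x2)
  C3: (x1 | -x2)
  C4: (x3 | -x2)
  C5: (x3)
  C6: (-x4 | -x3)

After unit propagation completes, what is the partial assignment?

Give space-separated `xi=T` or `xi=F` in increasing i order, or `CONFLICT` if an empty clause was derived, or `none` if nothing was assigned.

Answer: x1=T x2=T x3=T x4=F

Derivation:
unit clause [2] forces x2=T; simplify:
  drop -2 from [1, -2] -> [1]
  drop -2 from [3, -2] -> [3]
  satisfied 2 clause(s); 4 remain; assigned so far: [2]
unit clause [1] forces x1=T; simplify:
  satisfied 1 clause(s); 3 remain; assigned so far: [1, 2]
unit clause [3] forces x3=T; simplify:
  drop -3 from [-4, -3] -> [-4]
  satisfied 2 clause(s); 1 remain; assigned so far: [1, 2, 3]
unit clause [-4] forces x4=F; simplify:
  satisfied 1 clause(s); 0 remain; assigned so far: [1, 2, 3, 4]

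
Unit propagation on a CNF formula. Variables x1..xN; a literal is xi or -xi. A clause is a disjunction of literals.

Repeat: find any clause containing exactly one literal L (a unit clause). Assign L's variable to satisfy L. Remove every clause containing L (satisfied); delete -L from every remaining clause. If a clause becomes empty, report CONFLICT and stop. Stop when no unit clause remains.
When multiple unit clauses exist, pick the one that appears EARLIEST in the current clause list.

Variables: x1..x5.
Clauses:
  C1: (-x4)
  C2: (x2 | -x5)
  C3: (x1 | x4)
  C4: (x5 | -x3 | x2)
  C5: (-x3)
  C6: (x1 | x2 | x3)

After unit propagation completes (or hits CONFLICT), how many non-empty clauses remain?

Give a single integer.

unit clause [-4] forces x4=F; simplify:
  drop 4 from [1, 4] -> [1]
  satisfied 1 clause(s); 5 remain; assigned so far: [4]
unit clause [1] forces x1=T; simplify:
  satisfied 2 clause(s); 3 remain; assigned so far: [1, 4]
unit clause [-3] forces x3=F; simplify:
  satisfied 2 clause(s); 1 remain; assigned so far: [1, 3, 4]

Answer: 1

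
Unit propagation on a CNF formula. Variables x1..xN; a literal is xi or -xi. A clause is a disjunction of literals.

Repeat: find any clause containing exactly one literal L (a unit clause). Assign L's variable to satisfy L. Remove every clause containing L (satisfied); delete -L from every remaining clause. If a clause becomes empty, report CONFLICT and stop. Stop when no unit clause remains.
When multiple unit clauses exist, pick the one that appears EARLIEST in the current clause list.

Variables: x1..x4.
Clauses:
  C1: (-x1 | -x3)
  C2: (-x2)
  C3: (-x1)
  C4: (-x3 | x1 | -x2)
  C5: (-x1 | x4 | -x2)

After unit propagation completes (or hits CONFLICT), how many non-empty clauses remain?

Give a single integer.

Answer: 0

Derivation:
unit clause [-2] forces x2=F; simplify:
  satisfied 3 clause(s); 2 remain; assigned so far: [2]
unit clause [-1] forces x1=F; simplify:
  satisfied 2 clause(s); 0 remain; assigned so far: [1, 2]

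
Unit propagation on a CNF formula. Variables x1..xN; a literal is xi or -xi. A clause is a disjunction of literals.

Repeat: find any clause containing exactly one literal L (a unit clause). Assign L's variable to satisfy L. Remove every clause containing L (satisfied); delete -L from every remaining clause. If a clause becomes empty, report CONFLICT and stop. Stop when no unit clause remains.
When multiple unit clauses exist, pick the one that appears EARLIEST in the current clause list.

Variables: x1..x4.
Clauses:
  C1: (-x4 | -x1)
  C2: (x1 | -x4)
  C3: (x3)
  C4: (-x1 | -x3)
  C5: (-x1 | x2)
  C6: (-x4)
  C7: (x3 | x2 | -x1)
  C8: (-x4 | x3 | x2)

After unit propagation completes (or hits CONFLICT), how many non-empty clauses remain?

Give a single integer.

Answer: 0

Derivation:
unit clause [3] forces x3=T; simplify:
  drop -3 from [-1, -3] -> [-1]
  satisfied 3 clause(s); 5 remain; assigned so far: [3]
unit clause [-1] forces x1=F; simplify:
  drop 1 from [1, -4] -> [-4]
  satisfied 3 clause(s); 2 remain; assigned so far: [1, 3]
unit clause [-4] forces x4=F; simplify:
  satisfied 2 clause(s); 0 remain; assigned so far: [1, 3, 4]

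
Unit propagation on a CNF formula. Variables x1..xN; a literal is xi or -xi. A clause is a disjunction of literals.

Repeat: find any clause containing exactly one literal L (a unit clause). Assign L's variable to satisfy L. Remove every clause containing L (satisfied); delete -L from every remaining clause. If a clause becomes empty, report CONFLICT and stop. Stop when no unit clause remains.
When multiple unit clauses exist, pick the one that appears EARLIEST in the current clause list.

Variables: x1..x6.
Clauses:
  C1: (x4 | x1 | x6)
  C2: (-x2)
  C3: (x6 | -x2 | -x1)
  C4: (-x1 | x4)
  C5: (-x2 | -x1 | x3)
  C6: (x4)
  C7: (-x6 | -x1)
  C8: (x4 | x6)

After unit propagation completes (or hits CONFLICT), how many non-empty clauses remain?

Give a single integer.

unit clause [-2] forces x2=F; simplify:
  satisfied 3 clause(s); 5 remain; assigned so far: [2]
unit clause [4] forces x4=T; simplify:
  satisfied 4 clause(s); 1 remain; assigned so far: [2, 4]

Answer: 1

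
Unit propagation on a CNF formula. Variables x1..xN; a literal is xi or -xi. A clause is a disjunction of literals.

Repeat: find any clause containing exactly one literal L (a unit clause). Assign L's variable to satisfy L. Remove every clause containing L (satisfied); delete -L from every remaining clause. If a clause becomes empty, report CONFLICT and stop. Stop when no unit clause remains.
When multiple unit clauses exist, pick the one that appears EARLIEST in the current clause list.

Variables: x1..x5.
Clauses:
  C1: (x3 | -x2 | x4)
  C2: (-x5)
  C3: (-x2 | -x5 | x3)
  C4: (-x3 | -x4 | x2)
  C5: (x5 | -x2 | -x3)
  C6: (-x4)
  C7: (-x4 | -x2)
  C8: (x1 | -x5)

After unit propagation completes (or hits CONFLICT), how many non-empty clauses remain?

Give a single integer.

Answer: 2

Derivation:
unit clause [-5] forces x5=F; simplify:
  drop 5 from [5, -2, -3] -> [-2, -3]
  satisfied 3 clause(s); 5 remain; assigned so far: [5]
unit clause [-4] forces x4=F; simplify:
  drop 4 from [3, -2, 4] -> [3, -2]
  satisfied 3 clause(s); 2 remain; assigned so far: [4, 5]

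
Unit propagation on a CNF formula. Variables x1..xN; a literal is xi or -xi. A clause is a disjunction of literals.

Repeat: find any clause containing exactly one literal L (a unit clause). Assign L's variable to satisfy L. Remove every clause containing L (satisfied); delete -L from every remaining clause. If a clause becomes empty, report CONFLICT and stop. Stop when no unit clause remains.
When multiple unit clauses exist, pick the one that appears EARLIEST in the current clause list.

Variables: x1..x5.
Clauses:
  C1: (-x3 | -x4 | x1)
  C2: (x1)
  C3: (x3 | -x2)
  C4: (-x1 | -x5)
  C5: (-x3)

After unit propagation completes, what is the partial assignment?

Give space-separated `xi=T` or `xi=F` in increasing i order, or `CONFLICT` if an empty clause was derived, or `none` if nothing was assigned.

unit clause [1] forces x1=T; simplify:
  drop -1 from [-1, -5] -> [-5]
  satisfied 2 clause(s); 3 remain; assigned so far: [1]
unit clause [-5] forces x5=F; simplify:
  satisfied 1 clause(s); 2 remain; assigned so far: [1, 5]
unit clause [-3] forces x3=F; simplify:
  drop 3 from [3, -2] -> [-2]
  satisfied 1 clause(s); 1 remain; assigned so far: [1, 3, 5]
unit clause [-2] forces x2=F; simplify:
  satisfied 1 clause(s); 0 remain; assigned so far: [1, 2, 3, 5]

Answer: x1=T x2=F x3=F x5=F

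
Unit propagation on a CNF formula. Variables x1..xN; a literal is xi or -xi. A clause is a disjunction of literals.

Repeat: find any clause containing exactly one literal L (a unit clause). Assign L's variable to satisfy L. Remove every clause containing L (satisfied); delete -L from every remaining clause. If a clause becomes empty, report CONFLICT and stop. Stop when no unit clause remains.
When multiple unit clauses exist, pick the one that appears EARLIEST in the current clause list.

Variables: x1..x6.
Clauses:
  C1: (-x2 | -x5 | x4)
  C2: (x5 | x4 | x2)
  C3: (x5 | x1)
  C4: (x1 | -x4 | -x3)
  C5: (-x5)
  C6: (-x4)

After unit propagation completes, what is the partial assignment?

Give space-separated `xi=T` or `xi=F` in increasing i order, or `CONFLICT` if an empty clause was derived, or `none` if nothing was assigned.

Answer: x1=T x2=T x4=F x5=F

Derivation:
unit clause [-5] forces x5=F; simplify:
  drop 5 from [5, 4, 2] -> [4, 2]
  drop 5 from [5, 1] -> [1]
  satisfied 2 clause(s); 4 remain; assigned so far: [5]
unit clause [1] forces x1=T; simplify:
  satisfied 2 clause(s); 2 remain; assigned so far: [1, 5]
unit clause [-4] forces x4=F; simplify:
  drop 4 from [4, 2] -> [2]
  satisfied 1 clause(s); 1 remain; assigned so far: [1, 4, 5]
unit clause [2] forces x2=T; simplify:
  satisfied 1 clause(s); 0 remain; assigned so far: [1, 2, 4, 5]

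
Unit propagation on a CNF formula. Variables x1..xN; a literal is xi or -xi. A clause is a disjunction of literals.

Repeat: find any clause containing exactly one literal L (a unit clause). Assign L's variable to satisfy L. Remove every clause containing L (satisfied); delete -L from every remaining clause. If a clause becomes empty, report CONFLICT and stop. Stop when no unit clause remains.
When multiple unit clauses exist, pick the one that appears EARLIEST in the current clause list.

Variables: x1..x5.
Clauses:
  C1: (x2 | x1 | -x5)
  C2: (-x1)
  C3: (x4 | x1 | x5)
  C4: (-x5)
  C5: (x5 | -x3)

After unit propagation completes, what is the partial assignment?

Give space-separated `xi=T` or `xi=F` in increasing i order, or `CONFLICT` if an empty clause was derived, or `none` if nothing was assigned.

unit clause [-1] forces x1=F; simplify:
  drop 1 from [2, 1, -5] -> [2, -5]
  drop 1 from [4, 1, 5] -> [4, 5]
  satisfied 1 clause(s); 4 remain; assigned so far: [1]
unit clause [-5] forces x5=F; simplify:
  drop 5 from [4, 5] -> [4]
  drop 5 from [5, -3] -> [-3]
  satisfied 2 clause(s); 2 remain; assigned so far: [1, 5]
unit clause [4] forces x4=T; simplify:
  satisfied 1 clause(s); 1 remain; assigned so far: [1, 4, 5]
unit clause [-3] forces x3=F; simplify:
  satisfied 1 clause(s); 0 remain; assigned so far: [1, 3, 4, 5]

Answer: x1=F x3=F x4=T x5=F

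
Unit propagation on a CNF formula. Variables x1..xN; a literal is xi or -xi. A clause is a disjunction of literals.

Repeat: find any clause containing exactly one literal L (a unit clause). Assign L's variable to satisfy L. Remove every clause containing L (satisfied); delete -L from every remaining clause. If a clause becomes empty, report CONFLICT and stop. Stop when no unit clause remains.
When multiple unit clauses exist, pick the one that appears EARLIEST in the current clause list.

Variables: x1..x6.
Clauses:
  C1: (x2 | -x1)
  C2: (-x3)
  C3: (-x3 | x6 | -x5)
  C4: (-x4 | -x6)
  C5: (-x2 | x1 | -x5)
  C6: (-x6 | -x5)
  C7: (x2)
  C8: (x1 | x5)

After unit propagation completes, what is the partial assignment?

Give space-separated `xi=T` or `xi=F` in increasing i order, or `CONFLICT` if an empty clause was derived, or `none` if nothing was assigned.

Answer: x2=T x3=F

Derivation:
unit clause [-3] forces x3=F; simplify:
  satisfied 2 clause(s); 6 remain; assigned so far: [3]
unit clause [2] forces x2=T; simplify:
  drop -2 from [-2, 1, -5] -> [1, -5]
  satisfied 2 clause(s); 4 remain; assigned so far: [2, 3]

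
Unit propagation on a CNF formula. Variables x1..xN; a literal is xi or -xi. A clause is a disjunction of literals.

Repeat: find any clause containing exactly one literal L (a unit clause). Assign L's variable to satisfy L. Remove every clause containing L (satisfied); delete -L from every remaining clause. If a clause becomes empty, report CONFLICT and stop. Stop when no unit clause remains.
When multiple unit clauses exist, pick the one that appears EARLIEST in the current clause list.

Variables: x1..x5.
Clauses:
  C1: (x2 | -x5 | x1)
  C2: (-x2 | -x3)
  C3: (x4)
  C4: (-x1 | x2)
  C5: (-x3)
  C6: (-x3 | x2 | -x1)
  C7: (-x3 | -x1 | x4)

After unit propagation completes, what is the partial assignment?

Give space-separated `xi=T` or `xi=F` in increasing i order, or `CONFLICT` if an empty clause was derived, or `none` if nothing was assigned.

Answer: x3=F x4=T

Derivation:
unit clause [4] forces x4=T; simplify:
  satisfied 2 clause(s); 5 remain; assigned so far: [4]
unit clause [-3] forces x3=F; simplify:
  satisfied 3 clause(s); 2 remain; assigned so far: [3, 4]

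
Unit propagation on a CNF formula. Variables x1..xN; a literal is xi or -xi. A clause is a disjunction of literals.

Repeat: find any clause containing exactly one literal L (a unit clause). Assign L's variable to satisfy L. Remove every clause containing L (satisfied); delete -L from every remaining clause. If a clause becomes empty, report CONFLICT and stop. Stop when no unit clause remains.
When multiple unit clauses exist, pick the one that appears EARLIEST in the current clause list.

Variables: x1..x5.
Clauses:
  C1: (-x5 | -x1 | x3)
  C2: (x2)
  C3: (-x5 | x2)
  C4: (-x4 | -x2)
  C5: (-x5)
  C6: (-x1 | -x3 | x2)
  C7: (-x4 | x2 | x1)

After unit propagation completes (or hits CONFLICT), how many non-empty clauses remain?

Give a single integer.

Answer: 0

Derivation:
unit clause [2] forces x2=T; simplify:
  drop -2 from [-4, -2] -> [-4]
  satisfied 4 clause(s); 3 remain; assigned so far: [2]
unit clause [-4] forces x4=F; simplify:
  satisfied 1 clause(s); 2 remain; assigned so far: [2, 4]
unit clause [-5] forces x5=F; simplify:
  satisfied 2 clause(s); 0 remain; assigned so far: [2, 4, 5]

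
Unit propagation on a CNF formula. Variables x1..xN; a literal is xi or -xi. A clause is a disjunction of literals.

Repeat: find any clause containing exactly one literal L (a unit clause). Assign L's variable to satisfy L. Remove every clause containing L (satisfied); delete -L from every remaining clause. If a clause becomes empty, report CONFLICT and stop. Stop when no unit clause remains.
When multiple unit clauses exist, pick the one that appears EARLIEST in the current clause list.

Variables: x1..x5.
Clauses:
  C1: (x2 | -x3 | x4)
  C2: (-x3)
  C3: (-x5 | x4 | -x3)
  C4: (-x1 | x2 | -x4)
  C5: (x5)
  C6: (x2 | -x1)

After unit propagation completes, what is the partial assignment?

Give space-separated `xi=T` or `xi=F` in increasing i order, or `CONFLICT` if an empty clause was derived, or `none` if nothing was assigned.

Answer: x3=F x5=T

Derivation:
unit clause [-3] forces x3=F; simplify:
  satisfied 3 clause(s); 3 remain; assigned so far: [3]
unit clause [5] forces x5=T; simplify:
  satisfied 1 clause(s); 2 remain; assigned so far: [3, 5]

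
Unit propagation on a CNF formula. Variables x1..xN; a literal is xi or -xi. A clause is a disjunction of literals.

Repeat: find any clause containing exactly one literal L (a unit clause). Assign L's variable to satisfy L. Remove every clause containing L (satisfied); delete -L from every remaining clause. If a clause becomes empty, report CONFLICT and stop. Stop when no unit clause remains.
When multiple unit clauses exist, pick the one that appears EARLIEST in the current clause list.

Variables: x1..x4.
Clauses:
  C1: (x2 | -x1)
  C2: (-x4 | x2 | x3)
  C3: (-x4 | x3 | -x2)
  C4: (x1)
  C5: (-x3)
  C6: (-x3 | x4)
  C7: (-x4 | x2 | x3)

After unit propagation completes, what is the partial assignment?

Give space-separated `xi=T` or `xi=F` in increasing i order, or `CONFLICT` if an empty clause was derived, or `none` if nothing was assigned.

Answer: x1=T x2=T x3=F x4=F

Derivation:
unit clause [1] forces x1=T; simplify:
  drop -1 from [2, -1] -> [2]
  satisfied 1 clause(s); 6 remain; assigned so far: [1]
unit clause [2] forces x2=T; simplify:
  drop -2 from [-4, 3, -2] -> [-4, 3]
  satisfied 3 clause(s); 3 remain; assigned so far: [1, 2]
unit clause [-3] forces x3=F; simplify:
  drop 3 from [-4, 3] -> [-4]
  satisfied 2 clause(s); 1 remain; assigned so far: [1, 2, 3]
unit clause [-4] forces x4=F; simplify:
  satisfied 1 clause(s); 0 remain; assigned so far: [1, 2, 3, 4]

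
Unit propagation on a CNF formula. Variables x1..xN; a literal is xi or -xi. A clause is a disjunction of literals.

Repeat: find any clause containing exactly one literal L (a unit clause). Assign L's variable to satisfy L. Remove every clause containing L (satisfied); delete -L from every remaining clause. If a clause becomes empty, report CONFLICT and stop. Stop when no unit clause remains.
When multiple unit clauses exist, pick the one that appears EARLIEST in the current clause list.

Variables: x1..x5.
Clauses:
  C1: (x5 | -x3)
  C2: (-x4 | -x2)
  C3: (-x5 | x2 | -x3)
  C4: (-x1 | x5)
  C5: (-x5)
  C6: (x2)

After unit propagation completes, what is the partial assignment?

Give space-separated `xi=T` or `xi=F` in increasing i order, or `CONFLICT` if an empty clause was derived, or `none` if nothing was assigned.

Answer: x1=F x2=T x3=F x4=F x5=F

Derivation:
unit clause [-5] forces x5=F; simplify:
  drop 5 from [5, -3] -> [-3]
  drop 5 from [-1, 5] -> [-1]
  satisfied 2 clause(s); 4 remain; assigned so far: [5]
unit clause [-3] forces x3=F; simplify:
  satisfied 1 clause(s); 3 remain; assigned so far: [3, 5]
unit clause [-1] forces x1=F; simplify:
  satisfied 1 clause(s); 2 remain; assigned so far: [1, 3, 5]
unit clause [2] forces x2=T; simplify:
  drop -2 from [-4, -2] -> [-4]
  satisfied 1 clause(s); 1 remain; assigned so far: [1, 2, 3, 5]
unit clause [-4] forces x4=F; simplify:
  satisfied 1 clause(s); 0 remain; assigned so far: [1, 2, 3, 4, 5]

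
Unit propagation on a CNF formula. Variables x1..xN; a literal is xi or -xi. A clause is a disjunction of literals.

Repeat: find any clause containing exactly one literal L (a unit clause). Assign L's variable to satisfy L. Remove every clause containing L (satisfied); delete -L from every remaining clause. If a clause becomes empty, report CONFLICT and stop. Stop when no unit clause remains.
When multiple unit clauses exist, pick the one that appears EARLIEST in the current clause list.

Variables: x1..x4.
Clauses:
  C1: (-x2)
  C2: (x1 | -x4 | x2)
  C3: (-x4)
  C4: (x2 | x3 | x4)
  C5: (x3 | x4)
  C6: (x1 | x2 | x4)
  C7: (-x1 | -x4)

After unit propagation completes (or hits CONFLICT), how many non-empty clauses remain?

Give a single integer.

Answer: 0

Derivation:
unit clause [-2] forces x2=F; simplify:
  drop 2 from [1, -4, 2] -> [1, -4]
  drop 2 from [2, 3, 4] -> [3, 4]
  drop 2 from [1, 2, 4] -> [1, 4]
  satisfied 1 clause(s); 6 remain; assigned so far: [2]
unit clause [-4] forces x4=F; simplify:
  drop 4 from [3, 4] -> [3]
  drop 4 from [3, 4] -> [3]
  drop 4 from [1, 4] -> [1]
  satisfied 3 clause(s); 3 remain; assigned so far: [2, 4]
unit clause [3] forces x3=T; simplify:
  satisfied 2 clause(s); 1 remain; assigned so far: [2, 3, 4]
unit clause [1] forces x1=T; simplify:
  satisfied 1 clause(s); 0 remain; assigned so far: [1, 2, 3, 4]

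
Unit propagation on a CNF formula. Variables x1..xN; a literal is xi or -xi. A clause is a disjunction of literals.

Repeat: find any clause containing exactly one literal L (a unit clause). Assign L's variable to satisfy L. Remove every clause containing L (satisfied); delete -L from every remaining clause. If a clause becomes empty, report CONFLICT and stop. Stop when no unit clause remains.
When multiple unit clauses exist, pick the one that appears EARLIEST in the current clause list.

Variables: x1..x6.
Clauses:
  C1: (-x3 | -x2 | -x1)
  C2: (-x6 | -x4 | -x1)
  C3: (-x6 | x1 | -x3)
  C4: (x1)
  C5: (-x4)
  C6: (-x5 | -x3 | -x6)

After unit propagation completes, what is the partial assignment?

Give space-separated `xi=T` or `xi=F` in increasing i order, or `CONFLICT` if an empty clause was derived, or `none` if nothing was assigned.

Answer: x1=T x4=F

Derivation:
unit clause [1] forces x1=T; simplify:
  drop -1 from [-3, -2, -1] -> [-3, -2]
  drop -1 from [-6, -4, -1] -> [-6, -4]
  satisfied 2 clause(s); 4 remain; assigned so far: [1]
unit clause [-4] forces x4=F; simplify:
  satisfied 2 clause(s); 2 remain; assigned so far: [1, 4]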